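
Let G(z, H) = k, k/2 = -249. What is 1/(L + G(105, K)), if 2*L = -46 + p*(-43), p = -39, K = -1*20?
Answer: 2/635 ≈ 0.0031496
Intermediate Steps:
k = -498 (k = 2*(-249) = -498)
K = -20
G(z, H) = -498
L = 1631/2 (L = (-46 - 39*(-43))/2 = (-46 + 1677)/2 = (½)*1631 = 1631/2 ≈ 815.50)
1/(L + G(105, K)) = 1/(1631/2 - 498) = 1/(635/2) = 2/635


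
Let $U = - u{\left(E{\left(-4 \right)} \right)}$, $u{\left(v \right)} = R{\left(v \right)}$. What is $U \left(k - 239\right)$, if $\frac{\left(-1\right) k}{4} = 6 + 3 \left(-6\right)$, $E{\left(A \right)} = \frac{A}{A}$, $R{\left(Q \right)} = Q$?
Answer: $191$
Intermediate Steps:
$E{\left(A \right)} = 1$
$u{\left(v \right)} = v$
$U = -1$ ($U = \left(-1\right) 1 = -1$)
$k = 48$ ($k = - 4 \left(6 + 3 \left(-6\right)\right) = - 4 \left(6 - 18\right) = \left(-4\right) \left(-12\right) = 48$)
$U \left(k - 239\right) = - (48 - 239) = \left(-1\right) \left(-191\right) = 191$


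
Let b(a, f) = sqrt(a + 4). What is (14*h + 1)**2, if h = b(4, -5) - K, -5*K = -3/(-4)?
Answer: 157761/100 + 868*sqrt(2)/5 ≈ 1823.1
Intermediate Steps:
b(a, f) = sqrt(4 + a)
K = -3/20 (K = -(-3)/(5*(-4)) = -(-3)*(-1)/(5*4) = -1/5*3/4 = -3/20 ≈ -0.15000)
h = 3/20 + 2*sqrt(2) (h = sqrt(4 + 4) - 1*(-3/20) = sqrt(8) + 3/20 = 2*sqrt(2) + 3/20 = 3/20 + 2*sqrt(2) ≈ 2.9784)
(14*h + 1)**2 = (14*(3/20 + 2*sqrt(2)) + 1)**2 = ((21/10 + 28*sqrt(2)) + 1)**2 = (31/10 + 28*sqrt(2))**2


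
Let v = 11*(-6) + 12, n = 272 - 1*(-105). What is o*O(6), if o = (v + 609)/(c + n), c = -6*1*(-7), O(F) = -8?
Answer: -4440/419 ≈ -10.597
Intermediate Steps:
n = 377 (n = 272 + 105 = 377)
c = 42 (c = -6*(-7) = 42)
v = -54 (v = -66 + 12 = -54)
o = 555/419 (o = (-54 + 609)/(42 + 377) = 555/419 ≈ 1.3246)
o*O(6) = (555/419)*(-8) = -4440/419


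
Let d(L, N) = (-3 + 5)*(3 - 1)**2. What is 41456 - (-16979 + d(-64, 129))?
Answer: 58427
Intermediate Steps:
d(L, N) = 8 (d(L, N) = 2*2**2 = 2*4 = 8)
41456 - (-16979 + d(-64, 129)) = 41456 - (-16979 + 8) = 41456 - 1*(-16971) = 41456 + 16971 = 58427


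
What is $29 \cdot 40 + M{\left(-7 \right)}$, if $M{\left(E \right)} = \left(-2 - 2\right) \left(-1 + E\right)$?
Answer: $1192$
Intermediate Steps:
$M{\left(E \right)} = 4 - 4 E$ ($M{\left(E \right)} = - 4 \left(-1 + E\right) = 4 - 4 E$)
$29 \cdot 40 + M{\left(-7 \right)} = 29 \cdot 40 + \left(4 - -28\right) = 1160 + \left(4 + 28\right) = 1160 + 32 = 1192$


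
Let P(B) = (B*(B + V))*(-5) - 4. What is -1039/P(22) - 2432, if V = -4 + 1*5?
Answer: -6161649/2534 ≈ -2431.6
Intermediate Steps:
V = 1 (V = -4 + 5 = 1)
P(B) = -4 - 5*B*(1 + B) (P(B) = (B*(B + 1))*(-5) - 4 = (B*(1 + B))*(-5) - 4 = -5*B*(1 + B) - 4 = -4 - 5*B*(1 + B))
-1039/P(22) - 2432 = -1039/(-4 - 5*22 - 5*22**2) - 2432 = -1039/(-4 - 110 - 5*484) - 2432 = -1039/(-4 - 110 - 2420) - 2432 = -1039/(-2534) - 2432 = -1039*(-1/2534) - 2432 = 1039/2534 - 2432 = -6161649/2534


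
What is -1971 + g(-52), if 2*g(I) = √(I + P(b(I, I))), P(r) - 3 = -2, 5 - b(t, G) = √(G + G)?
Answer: -1971 + I*√51/2 ≈ -1971.0 + 3.5707*I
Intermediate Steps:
b(t, G) = 5 - √2*√G (b(t, G) = 5 - √(G + G) = 5 - √(2*G) = 5 - √2*√G)
P(r) = 1 (P(r) = 3 - 2 = 1)
g(I) = √(1 + I)/2 (g(I) = √(I + 1)/2 = √(1 + I)/2)
-1971 + g(-52) = -1971 + √(1 - 52)/2 = -1971 + √(-51)/2 = -1971 + (I*√51)/2 = -1971 + I*√51/2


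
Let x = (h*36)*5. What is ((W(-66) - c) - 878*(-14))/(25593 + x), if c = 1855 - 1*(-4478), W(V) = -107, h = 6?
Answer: 5852/26673 ≈ 0.21940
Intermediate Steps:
x = 1080 (x = (6*36)*5 = 216*5 = 1080)
c = 6333 (c = 1855 + 4478 = 6333)
((W(-66) - c) - 878*(-14))/(25593 + x) = ((-107 - 1*6333) - 878*(-14))/(25593 + 1080) = ((-107 - 6333) + 12292)/26673 = (-6440 + 12292)*(1/26673) = 5852*(1/26673) = 5852/26673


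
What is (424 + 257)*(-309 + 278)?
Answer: -21111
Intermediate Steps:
(424 + 257)*(-309 + 278) = 681*(-31) = -21111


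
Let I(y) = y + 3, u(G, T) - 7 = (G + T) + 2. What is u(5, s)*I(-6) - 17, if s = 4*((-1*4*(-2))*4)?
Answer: -443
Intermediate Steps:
s = 128 (s = 4*(-4*(-2)*4) = 4*(8*4) = 4*32 = 128)
u(G, T) = 9 + G + T (u(G, T) = 7 + ((G + T) + 2) = 7 + (2 + G + T) = 9 + G + T)
I(y) = 3 + y
u(5, s)*I(-6) - 17 = (9 + 5 + 128)*(3 - 6) - 17 = 142*(-3) - 17 = -426 - 17 = -443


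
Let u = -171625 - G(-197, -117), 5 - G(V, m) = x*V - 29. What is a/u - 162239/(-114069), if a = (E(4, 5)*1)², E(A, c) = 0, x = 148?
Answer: 162239/114069 ≈ 1.4223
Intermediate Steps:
G(V, m) = 34 - 148*V (G(V, m) = 5 - (148*V - 29) = 5 - (-29 + 148*V) = 5 + (29 - 148*V) = 34 - 148*V)
u = -200815 (u = -171625 - (34 - 148*(-197)) = -171625 - (34 + 29156) = -171625 - 1*29190 = -171625 - 29190 = -200815)
a = 0 (a = (0*1)² = 0² = 0)
a/u - 162239/(-114069) = 0/(-200815) - 162239/(-114069) = 0*(-1/200815) - 162239*(-1/114069) = 0 + 162239/114069 = 162239/114069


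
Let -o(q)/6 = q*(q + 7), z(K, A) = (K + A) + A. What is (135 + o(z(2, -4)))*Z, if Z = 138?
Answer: 23598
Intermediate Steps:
z(K, A) = K + 2*A (z(K, A) = (A + K) + A = K + 2*A)
o(q) = -6*q*(7 + q) (o(q) = -6*q*(q + 7) = -6*q*(7 + q))
(135 + o(z(2, -4)))*Z = (135 - 6*(2 + 2*(-4))*(7 + (2 + 2*(-4))))*138 = (135 - 6*(2 - 8)*(7 + (2 - 8)))*138 = (135 - 6*(-6)*(7 - 6))*138 = (135 - 6*(-6)*1)*138 = (135 + 36)*138 = 171*138 = 23598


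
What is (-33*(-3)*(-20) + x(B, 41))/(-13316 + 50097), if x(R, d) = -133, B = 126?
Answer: -2113/36781 ≈ -0.057448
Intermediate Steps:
(-33*(-3)*(-20) + x(B, 41))/(-13316 + 50097) = (-33*(-3)*(-20) - 133)/(-13316 + 50097) = (99*(-20) - 133)/36781 = (-1980 - 133)*(1/36781) = -2113*1/36781 = -2113/36781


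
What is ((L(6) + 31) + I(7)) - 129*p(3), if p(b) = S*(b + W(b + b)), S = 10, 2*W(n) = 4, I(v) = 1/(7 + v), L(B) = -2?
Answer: -89893/14 ≈ -6420.9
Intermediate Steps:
W(n) = 2 (W(n) = (½)*4 = 2)
p(b) = 20 + 10*b (p(b) = 10*(b + 2) = 10*(2 + b) = 20 + 10*b)
((L(6) + 31) + I(7)) - 129*p(3) = ((-2 + 31) + 1/(7 + 7)) - 129*(20 + 10*3) = (29 + 1/14) - 129*(20 + 30) = (29 + 1/14) - 129*50 = 407/14 - 6450 = -89893/14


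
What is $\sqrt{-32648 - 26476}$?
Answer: $2 i \sqrt{14781} \approx 243.15 i$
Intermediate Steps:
$\sqrt{-32648 - 26476} = \sqrt{-59124} = 2 i \sqrt{14781}$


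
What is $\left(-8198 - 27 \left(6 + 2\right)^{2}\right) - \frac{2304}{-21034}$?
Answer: $- \frac{104390590}{10517} \approx -9925.9$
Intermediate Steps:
$\left(-8198 - 27 \left(6 + 2\right)^{2}\right) - \frac{2304}{-21034} = \left(-8198 - 27 \cdot 8^{2}\right) - - \frac{1152}{10517} = \left(-8198 - 1728\right) + \frac{1152}{10517} = -9926 + \frac{1152}{10517} = - \frac{104390590}{10517}$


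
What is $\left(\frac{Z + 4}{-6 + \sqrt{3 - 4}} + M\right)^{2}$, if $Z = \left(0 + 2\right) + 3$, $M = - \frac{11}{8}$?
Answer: $\frac{698737}{87616} + \frac{7551 i}{5476} \approx 7.975 + 1.3789 i$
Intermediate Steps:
$M = - \frac{11}{8}$ ($M = \left(-11\right) \frac{1}{8} = - \frac{11}{8} \approx -1.375$)
$Z = 5$ ($Z = 2 + 3 = 5$)
$\left(\frac{Z + 4}{-6 + \sqrt{3 - 4}} + M\right)^{2} = \left(\frac{5 + 4}{-6 + \sqrt{3 - 4}} - \frac{11}{8}\right)^{2} = \left(\frac{9}{-6 + \sqrt{-1}} - \frac{11}{8}\right)^{2} = \left(\frac{9}{-6 + i} - \frac{11}{8}\right)^{2} = \left(9 \frac{-6 - i}{37} - \frac{11}{8}\right)^{2} = \left(\frac{9 \left(-6 - i\right)}{37} - \frac{11}{8}\right)^{2} = \left(- \frac{11}{8} + \frac{9 \left(-6 - i\right)}{37}\right)^{2}$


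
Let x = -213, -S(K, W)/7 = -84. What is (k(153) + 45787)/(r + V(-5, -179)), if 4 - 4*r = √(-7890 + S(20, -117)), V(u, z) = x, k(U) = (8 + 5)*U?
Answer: -81028096/363203 + 95552*I*√7302/363203 ≈ -223.09 + 22.481*I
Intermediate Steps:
S(K, W) = 588 (S(K, W) = -7*(-84) = 588)
k(U) = 13*U
V(u, z) = -213
r = 1 - I*√7302/4 (r = 1 - √(-7890 + 588)/4 = 1 - I*√7302/4 ≈ 1.0 - 21.363*I)
(k(153) + 45787)/(r + V(-5, -179)) = (13*153 + 45787)/((1 - I*√7302/4) - 213) = (1989 + 45787)/(-212 - I*√7302/4) = 47776/(-212 - I*√7302/4)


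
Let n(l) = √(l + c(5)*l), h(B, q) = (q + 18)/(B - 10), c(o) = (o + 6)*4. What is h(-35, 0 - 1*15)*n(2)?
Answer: -√10/5 ≈ -0.63246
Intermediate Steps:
c(o) = 24 + 4*o (c(o) = (6 + o)*4 = 24 + 4*o)
h(B, q) = (18 + q)/(-10 + B)
n(l) = 3*√5*√l (n(l) = √(l + (24 + 4*5)*l) = √(l + (24 + 20)*l) = √(l + 44*l) = √(45*l) = 3*√5*√l)
h(-35, 0 - 1*15)*n(2) = ((18 + (0 - 1*15))/(-10 - 35))*(3*√5*√2) = ((18 + (0 - 15))/(-45))*(3*√10) = (-(18 - 15)/45)*(3*√10) = (-1/45*3)*(3*√10) = -√10/5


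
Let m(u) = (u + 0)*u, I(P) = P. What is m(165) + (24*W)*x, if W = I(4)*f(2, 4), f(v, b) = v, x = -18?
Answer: 23769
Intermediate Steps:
W = 8 (W = 4*2 = 8)
m(u) = u**2 (m(u) = u*u = u**2)
m(165) + (24*W)*x = 165**2 + (24*8)*(-18) = 27225 + 192*(-18) = 27225 - 3456 = 23769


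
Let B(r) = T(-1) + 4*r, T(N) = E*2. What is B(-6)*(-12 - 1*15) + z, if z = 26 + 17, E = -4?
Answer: 907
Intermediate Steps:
T(N) = -8 (T(N) = -4*2 = -8)
z = 43
B(r) = -8 + 4*r
B(-6)*(-12 - 1*15) + z = (-8 + 4*(-6))*(-12 - 1*15) + 43 = (-8 - 24)*(-12 - 15) + 43 = -32*(-27) + 43 = 864 + 43 = 907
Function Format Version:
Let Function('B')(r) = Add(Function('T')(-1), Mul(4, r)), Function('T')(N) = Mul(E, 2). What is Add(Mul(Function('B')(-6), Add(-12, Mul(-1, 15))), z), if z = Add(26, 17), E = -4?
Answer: 907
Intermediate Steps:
Function('T')(N) = -8 (Function('T')(N) = Mul(-4, 2) = -8)
z = 43
Function('B')(r) = Add(-8, Mul(4, r))
Add(Mul(Function('B')(-6), Add(-12, Mul(-1, 15))), z) = Add(Mul(Add(-8, Mul(4, -6)), Add(-12, Mul(-1, 15))), 43) = Add(Mul(Add(-8, -24), Add(-12, -15)), 43) = Add(Mul(-32, -27), 43) = Add(864, 43) = 907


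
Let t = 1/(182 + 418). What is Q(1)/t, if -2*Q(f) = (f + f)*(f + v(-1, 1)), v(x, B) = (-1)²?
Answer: -1200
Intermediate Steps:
v(x, B) = 1
Q(f) = -f*(1 + f) (Q(f) = -(f + f)*(f + 1)/2 = -2*f*(1 + f)/2 = -f*(1 + f))
t = 1/600 ≈ 0.0016667
Q(1)/t = (-1*1*(1 + 1))/(1/600) = -1*1*2*600 = -2*600 = -1200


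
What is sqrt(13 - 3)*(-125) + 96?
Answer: 96 - 125*sqrt(10) ≈ -299.28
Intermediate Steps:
sqrt(13 - 3)*(-125) + 96 = sqrt(10)*(-125) + 96 = -125*sqrt(10) + 96 = 96 - 125*sqrt(10)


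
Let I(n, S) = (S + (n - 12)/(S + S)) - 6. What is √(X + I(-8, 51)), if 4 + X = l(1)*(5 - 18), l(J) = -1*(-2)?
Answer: √38505/51 ≈ 3.8476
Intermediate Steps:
l(J) = 2
I(n, S) = -6 + S + (-12 + n)/(2*S) (I(n, S) = (S + (-12 + n)/((2*S))) - 6 = (S + (-12 + n)*(1/(2*S))) - 6 = (S + (-12 + n)/(2*S)) - 6 = -6 + S + (-12 + n)/(2*S))
X = -30 (X = -4 + 2*(5 - 18) = -4 + 2*(-13) = -4 - 26 = -30)
√(X + I(-8, 51)) = √(-30 + (-6 + (½)*(-8) + 51*(-6 + 51))/51) = √(-30 + (-6 - 4 + 51*45)/51) = √(-30 + (-6 - 4 + 2295)/51) = √(-30 + (1/51)*2285) = √(-30 + 2285/51) = √(755/51) = √38505/51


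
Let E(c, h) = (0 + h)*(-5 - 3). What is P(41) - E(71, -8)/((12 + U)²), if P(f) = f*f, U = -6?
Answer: 15113/9 ≈ 1679.2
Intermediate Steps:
P(f) = f²
E(c, h) = -8*h (E(c, h) = h*(-8) = -8*h)
P(41) - E(71, -8)/((12 + U)²) = 41² - (-8*(-8))/((12 - 6)²) = 1681 - 64/(6²) = 1681 - 64/36 = 1681 - 1*16/9 = 1681 - 16/9 = 15113/9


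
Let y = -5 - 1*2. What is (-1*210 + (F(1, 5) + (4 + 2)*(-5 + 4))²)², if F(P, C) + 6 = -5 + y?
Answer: 133956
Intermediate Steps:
y = -7 (y = -5 - 2 = -7)
F(P, C) = -18 (F(P, C) = -6 + (-5 - 7) = -6 - 12 = -18)
(-1*210 + (F(1, 5) + (4 + 2)*(-5 + 4))²)² = (-1*210 + (-18 + (4 + 2)*(-5 + 4))²)² = (-210 + (-18 + 6*(-1))²)² = (-210 + (-18 - 6)²)² = (-210 + (-24)²)² = (-210 + 576)² = 366² = 133956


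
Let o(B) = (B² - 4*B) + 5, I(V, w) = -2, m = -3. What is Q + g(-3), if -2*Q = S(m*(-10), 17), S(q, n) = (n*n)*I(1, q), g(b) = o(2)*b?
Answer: 286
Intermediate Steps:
o(B) = 5 + B² - 4*B
g(b) = b (g(b) = (5 + 2² - 4*2)*b = (5 + 4 - 8)*b = 1*b = b)
S(q, n) = -2*n² (S(q, n) = (n*n)*(-2) = n²*(-2) = -2*n²)
Q = 289 (Q = -(-1)*17² = -(-1)*289 = -½*(-578) = 289)
Q + g(-3) = 289 - 3 = 286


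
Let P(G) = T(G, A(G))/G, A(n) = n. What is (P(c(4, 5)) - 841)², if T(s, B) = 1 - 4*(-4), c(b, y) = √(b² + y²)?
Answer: 28998810/41 - 28594*√41/41 ≈ 7.0282e+5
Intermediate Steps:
T(s, B) = 17 (T(s, B) = 1 + 16 = 17)
P(G) = 17/G
(P(c(4, 5)) - 841)² = (17/(√(4² + 5²)) - 841)² = (17/(√(16 + 25)) - 841)² = (17/(√41) - 841)² = (17*(√41/41) - 841)² = (17*√41/41 - 841)² = (-841 + 17*√41/41)²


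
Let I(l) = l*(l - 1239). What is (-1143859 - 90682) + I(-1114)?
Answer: 1386701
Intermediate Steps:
I(l) = l*(-1239 + l)
(-1143859 - 90682) + I(-1114) = (-1143859 - 90682) - 1114*(-1239 - 1114) = -1234541 - 1114*(-2353) = -1234541 + 2621242 = 1386701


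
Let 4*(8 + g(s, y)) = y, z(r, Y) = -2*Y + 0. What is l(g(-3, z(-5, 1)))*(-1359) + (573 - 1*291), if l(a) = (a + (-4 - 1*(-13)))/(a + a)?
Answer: 10947/34 ≈ 321.97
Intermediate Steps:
z(r, Y) = -2*Y
g(s, y) = -8 + y/4
l(a) = (9 + a)/(2*a) (l(a) = (a + (-4 + 13))/((2*a)) = (a + 9)*(1/(2*a)) = (9 + a)*(1/(2*a)) = (9 + a)/(2*a))
l(g(-3, z(-5, 1)))*(-1359) + (573 - 1*291) = ((9 + (-8 + (-2*1)/4))/(2*(-8 + (-2*1)/4)))*(-1359) + (573 - 1*291) = ((9 + (-8 + (¼)*(-2)))/(2*(-8 + (¼)*(-2))))*(-1359) + (573 - 291) = ((9 + (-8 - ½))/(2*(-8 - ½)))*(-1359) + 282 = ((9 - 17/2)/(2*(-17/2)))*(-1359) + 282 = ((½)*(-2/17)*(½))*(-1359) + 282 = -1/34*(-1359) + 282 = 1359/34 + 282 = 10947/34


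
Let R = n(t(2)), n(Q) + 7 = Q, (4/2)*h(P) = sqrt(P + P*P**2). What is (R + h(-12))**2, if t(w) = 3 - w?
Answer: (6 - I*sqrt(435))**2 ≈ -399.0 - 250.28*I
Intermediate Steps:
h(P) = sqrt(P + P**3)/2 (h(P) = sqrt(P + P*P**2)/2 = sqrt(P + P**3)/2)
n(Q) = -7 + Q
R = -6 (R = -7 + (3 - 1*2) = -7 + (3 - 2) = -7 + 1 = -6)
(R + h(-12))**2 = (-6 + sqrt(-12 + (-12)**3)/2)**2 = (-6 + sqrt(-12 - 1728)/2)**2 = (-6 + sqrt(-1740)/2)**2 = (-6 + (2*I*sqrt(435))/2)**2 = (-6 + I*sqrt(435))**2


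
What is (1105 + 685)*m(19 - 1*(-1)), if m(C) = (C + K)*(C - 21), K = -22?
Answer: 3580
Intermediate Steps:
m(C) = (-22 + C)*(-21 + C) (m(C) = (C - 22)*(C - 21) = (-22 + C)*(-21 + C))
(1105 + 685)*m(19 - 1*(-1)) = (1105 + 685)*(462 + (19 - 1*(-1))**2 - 43*(19 - 1*(-1))) = 1790*(462 + (19 + 1)**2 - 43*(19 + 1)) = 1790*(462 + 20**2 - 43*20) = 1790*(462 + 400 - 860) = 1790*2 = 3580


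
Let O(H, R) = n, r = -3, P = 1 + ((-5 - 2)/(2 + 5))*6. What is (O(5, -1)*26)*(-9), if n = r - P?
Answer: -468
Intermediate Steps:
P = -5 (P = 1 - 7/7*6 = 1 - 7*1/7*6 = 1 - 1*6 = 1 - 6 = -5)
n = 2 (n = -3 - 1*(-5) = -3 + 5 = 2)
O(H, R) = 2
(O(5, -1)*26)*(-9) = (2*26)*(-9) = 52*(-9) = -468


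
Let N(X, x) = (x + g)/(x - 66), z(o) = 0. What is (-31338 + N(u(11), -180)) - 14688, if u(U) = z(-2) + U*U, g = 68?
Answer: -5661142/123 ≈ -46026.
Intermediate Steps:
u(U) = U² (u(U) = 0 + U*U = 0 + U² = U²)
N(X, x) = (68 + x)/(-66 + x) (N(X, x) = (x + 68)/(x - 66) = (68 + x)/(-66 + x))
(-31338 + N(u(11), -180)) - 14688 = (-31338 + (68 - 180)/(-66 - 180)) - 14688 = (-31338 - 112/(-246)) - 14688 = (-31338 - 1/246*(-112)) - 14688 = (-31338 + 56/123) - 14688 = -3854518/123 - 14688 = -5661142/123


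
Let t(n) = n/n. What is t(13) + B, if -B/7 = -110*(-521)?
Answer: -401169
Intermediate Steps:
t(n) = 1
B = -401170 (B = -(-770)*(-521) = -7*57310 = -401170)
t(13) + B = 1 - 401170 = -401169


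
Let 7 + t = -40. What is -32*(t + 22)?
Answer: 800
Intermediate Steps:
t = -47 (t = -7 - 40 = -47)
-32*(t + 22) = -32*(-47 + 22) = -32*(-25) = 800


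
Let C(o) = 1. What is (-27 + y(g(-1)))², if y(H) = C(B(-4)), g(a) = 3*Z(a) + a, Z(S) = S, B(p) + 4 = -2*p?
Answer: 676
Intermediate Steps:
B(p) = -4 - 2*p
g(a) = 4*a (g(a) = 3*a + a = 4*a)
y(H) = 1
(-27 + y(g(-1)))² = (-27 + 1)² = (-26)² = 676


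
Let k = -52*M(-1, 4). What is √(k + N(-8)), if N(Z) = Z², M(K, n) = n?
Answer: 12*I ≈ 12.0*I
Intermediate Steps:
k = -208 (k = -52*4 = -208)
√(k + N(-8)) = √(-208 + (-8)²) = √(-208 + 64) = √(-144) = 12*I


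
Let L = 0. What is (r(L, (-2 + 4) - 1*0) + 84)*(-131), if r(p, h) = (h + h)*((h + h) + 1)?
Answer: -13624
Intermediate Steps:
r(p, h) = 2*h*(1 + 2*h) (r(p, h) = (2*h)*(2*h + 1) = (2*h)*(1 + 2*h) = 2*h*(1 + 2*h))
(r(L, (-2 + 4) - 1*0) + 84)*(-131) = (2*((-2 + 4) - 1*0)*(1 + 2*((-2 + 4) - 1*0)) + 84)*(-131) = (2*(2 + 0)*(1 + 2*(2 + 0)) + 84)*(-131) = (2*2*(1 + 2*2) + 84)*(-131) = (2*2*(1 + 4) + 84)*(-131) = (2*2*5 + 84)*(-131) = (20 + 84)*(-131) = 104*(-131) = -13624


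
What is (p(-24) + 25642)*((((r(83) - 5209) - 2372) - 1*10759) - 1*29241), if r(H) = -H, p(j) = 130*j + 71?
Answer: -1076872752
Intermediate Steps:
p(j) = 71 + 130*j
(p(-24) + 25642)*((((r(83) - 5209) - 2372) - 1*10759) - 1*29241) = ((71 + 130*(-24)) + 25642)*((((-1*83 - 5209) - 2372) - 1*10759) - 1*29241) = ((71 - 3120) + 25642)*((((-83 - 5209) - 2372) - 10759) - 29241) = (-3049 + 25642)*(((-5292 - 2372) - 10759) - 29241) = 22593*((-7664 - 10759) - 29241) = 22593*(-18423 - 29241) = 22593*(-47664) = -1076872752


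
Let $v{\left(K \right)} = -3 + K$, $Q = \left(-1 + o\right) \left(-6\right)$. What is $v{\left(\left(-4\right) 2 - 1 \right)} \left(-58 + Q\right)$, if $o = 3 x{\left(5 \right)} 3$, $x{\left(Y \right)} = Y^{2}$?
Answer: $16824$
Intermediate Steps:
$o = 225$ ($o = 3 \cdot 5^{2} \cdot 3 = 3 \cdot 25 \cdot 3 = 75 \cdot 3 = 225$)
$Q = -1344$ ($Q = \left(-1 + 225\right) \left(-6\right) = 224 \left(-6\right) = -1344$)
$v{\left(\left(-4\right) 2 - 1 \right)} \left(-58 + Q\right) = \left(-3 - 9\right) \left(-58 - 1344\right) = \left(-3 - 9\right) \left(-1402\right) = \left(-12\right) \left(-1402\right) = 16824$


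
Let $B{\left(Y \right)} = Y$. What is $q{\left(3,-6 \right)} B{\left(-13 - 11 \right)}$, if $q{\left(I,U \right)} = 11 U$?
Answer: $1584$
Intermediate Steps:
$q{\left(3,-6 \right)} B{\left(-13 - 11 \right)} = 11 \left(-6\right) \left(-13 - 11\right) = \left(-66\right) \left(-24\right) = 1584$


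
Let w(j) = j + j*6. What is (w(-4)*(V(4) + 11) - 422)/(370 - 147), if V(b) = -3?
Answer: -646/223 ≈ -2.8969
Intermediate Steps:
w(j) = 7*j (w(j) = j + 6*j = 7*j)
(w(-4)*(V(4) + 11) - 422)/(370 - 147) = ((7*(-4))*(-3 + 11) - 422)/(370 - 147) = (-28*8 - 422)/223 = (-224 - 422)*(1/223) = -646*1/223 = -646/223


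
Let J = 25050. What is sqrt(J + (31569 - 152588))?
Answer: I*sqrt(95969) ≈ 309.79*I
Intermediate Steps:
sqrt(J + (31569 - 152588)) = sqrt(25050 + (31569 - 152588)) = sqrt(25050 - 121019) = sqrt(-95969) = I*sqrt(95969)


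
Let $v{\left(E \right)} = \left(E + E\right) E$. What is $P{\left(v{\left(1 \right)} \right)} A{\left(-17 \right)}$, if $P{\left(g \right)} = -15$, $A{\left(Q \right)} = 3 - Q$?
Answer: $-300$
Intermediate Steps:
$v{\left(E \right)} = 2 E^{2}$ ($v{\left(E \right)} = 2 E E = 2 E^{2}$)
$P{\left(v{\left(1 \right)} \right)} A{\left(-17 \right)} = - 15 \left(3 - -17\right) = - 15 \left(3 + 17\right) = \left(-15\right) 20 = -300$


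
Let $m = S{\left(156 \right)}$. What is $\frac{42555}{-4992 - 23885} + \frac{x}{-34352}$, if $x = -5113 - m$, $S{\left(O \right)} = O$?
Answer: $- \frac{1309696447}{991982704} \approx -1.3203$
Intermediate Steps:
$m = 156$
$x = -5269$ ($x = -5113 - 156 = -5269$)
$\frac{42555}{-4992 - 23885} + \frac{x}{-34352} = \frac{42555}{-4992 - 23885} - \frac{5269}{-34352} = \frac{42555}{-28877} - - \frac{5269}{34352} = 42555 \left(- \frac{1}{28877}\right) + \frac{5269}{34352} = - \frac{42555}{28877} + \frac{5269}{34352} = - \frac{1309696447}{991982704}$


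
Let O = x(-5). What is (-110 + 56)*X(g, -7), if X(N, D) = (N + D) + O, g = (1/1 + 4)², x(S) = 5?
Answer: -1242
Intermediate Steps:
O = 5
g = 25 (g = (1*1 + 4)² = (1 + 4)² = 5² = 25)
X(N, D) = 5 + D + N (X(N, D) = (N + D) + 5 = (D + N) + 5 = 5 + D + N)
(-110 + 56)*X(g, -7) = (-110 + 56)*(5 - 7 + 25) = -54*23 = -1242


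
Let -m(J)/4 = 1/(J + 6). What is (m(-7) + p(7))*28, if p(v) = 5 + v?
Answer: 448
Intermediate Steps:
m(J) = -4/(6 + J) (m(J) = -4/(J + 6) = -4/(6 + J))
(m(-7) + p(7))*28 = (-4/(6 - 7) + (5 + 7))*28 = (-4/(-1) + 12)*28 = (-4*(-1) + 12)*28 = (4 + 12)*28 = 16*28 = 448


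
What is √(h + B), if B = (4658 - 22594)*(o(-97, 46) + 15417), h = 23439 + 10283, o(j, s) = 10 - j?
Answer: I*√278404742 ≈ 16685.0*I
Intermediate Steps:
h = 33722
B = -278438464 (B = (4658 - 22594)*((10 - 1*(-97)) + 15417) = -17936*((10 + 97) + 15417) = -17936*(107 + 15417) = -17936*15524 = -278438464)
√(h + B) = √(33722 - 278438464) = √(-278404742) = I*√278404742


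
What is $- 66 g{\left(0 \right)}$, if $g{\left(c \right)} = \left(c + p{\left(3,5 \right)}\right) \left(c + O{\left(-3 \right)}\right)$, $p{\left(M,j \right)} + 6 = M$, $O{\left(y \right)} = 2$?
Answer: $396$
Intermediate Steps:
$p{\left(M,j \right)} = -6 + M$
$g{\left(c \right)} = \left(-3 + c\right) \left(2 + c\right)$ ($g{\left(c \right)} = \left(c + \left(-6 + 3\right)\right) \left(c + 2\right) = \left(c - 3\right) \left(2 + c\right) = \left(-3 + c\right) \left(2 + c\right)$)
$- 66 g{\left(0 \right)} = - 66 \left(-6 + 0^{2} - 0\right) = - 66 \left(-6 + 0 + 0\right) = \left(-66\right) \left(-6\right) = 396$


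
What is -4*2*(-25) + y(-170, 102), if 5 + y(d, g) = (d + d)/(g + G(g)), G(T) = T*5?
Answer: 1750/9 ≈ 194.44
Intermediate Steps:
G(T) = 5*T
y(d, g) = -5 + d/(3*g) (y(d, g) = -5 + (d + d)/(g + 5*g) = -5 + (2*d)/((6*g)) = -5 + (2*d)*(1/(6*g)) = -5 + d/(3*g))
-4*2*(-25) + y(-170, 102) = -4*2*(-25) + (-5 + (⅓)*(-170)/102) = -8*(-25) + (-5 + (⅓)*(-170)*(1/102)) = 200 + (-5 - 5/9) = 200 - 50/9 = 1750/9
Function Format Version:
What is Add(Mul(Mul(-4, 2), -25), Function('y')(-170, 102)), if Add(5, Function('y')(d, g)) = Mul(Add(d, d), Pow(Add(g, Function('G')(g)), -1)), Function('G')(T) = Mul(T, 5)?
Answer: Rational(1750, 9) ≈ 194.44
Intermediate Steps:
Function('G')(T) = Mul(5, T)
Function('y')(d, g) = Add(-5, Mul(Rational(1, 3), d, Pow(g, -1))) (Function('y')(d, g) = Add(-5, Mul(Add(d, d), Pow(Add(g, Mul(5, g)), -1))) = Add(-5, Mul(Mul(2, d), Pow(Mul(6, g), -1))) = Add(-5, Mul(Mul(2, d), Mul(Rational(1, 6), Pow(g, -1)))) = Add(-5, Mul(Rational(1, 3), d, Pow(g, -1))))
Add(Mul(Mul(-4, 2), -25), Function('y')(-170, 102)) = Add(Mul(Mul(-4, 2), -25), Add(-5, Mul(Rational(1, 3), -170, Pow(102, -1)))) = Add(Mul(-8, -25), Add(-5, Mul(Rational(1, 3), -170, Rational(1, 102)))) = Add(200, Add(-5, Rational(-5, 9))) = Add(200, Rational(-50, 9)) = Rational(1750, 9)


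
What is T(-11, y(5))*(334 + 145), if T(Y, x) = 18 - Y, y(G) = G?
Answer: 13891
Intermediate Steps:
T(-11, y(5))*(334 + 145) = (18 - 1*(-11))*(334 + 145) = (18 + 11)*479 = 29*479 = 13891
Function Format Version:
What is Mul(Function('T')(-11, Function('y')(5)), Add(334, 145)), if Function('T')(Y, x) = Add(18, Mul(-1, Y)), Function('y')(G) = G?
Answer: 13891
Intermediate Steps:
Mul(Function('T')(-11, Function('y')(5)), Add(334, 145)) = Mul(Add(18, Mul(-1, -11)), Add(334, 145)) = Mul(Add(18, 11), 479) = Mul(29, 479) = 13891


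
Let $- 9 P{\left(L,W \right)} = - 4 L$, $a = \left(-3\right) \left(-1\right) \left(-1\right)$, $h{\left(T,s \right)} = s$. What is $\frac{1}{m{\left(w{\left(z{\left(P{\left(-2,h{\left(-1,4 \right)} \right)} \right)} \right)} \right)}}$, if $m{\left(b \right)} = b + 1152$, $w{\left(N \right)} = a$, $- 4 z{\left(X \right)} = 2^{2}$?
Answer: $\frac{1}{1149} \approx 0.00087032$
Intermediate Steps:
$a = -3$ ($a = 3 \left(-1\right) = -3$)
$P{\left(L,W \right)} = \frac{4 L}{9}$ ($P{\left(L,W \right)} = - \frac{\left(-4\right) L}{9} = \frac{4 L}{9}$)
$z{\left(X \right)} = -1$ ($z{\left(X \right)} = - \frac{2^{2}}{4} = \left(- \frac{1}{4}\right) 4 = -1$)
$w{\left(N \right)} = -3$
$m{\left(b \right)} = 1152 + b$
$\frac{1}{m{\left(w{\left(z{\left(P{\left(-2,h{\left(-1,4 \right)} \right)} \right)} \right)} \right)}} = \frac{1}{1152 - 3} = \frac{1}{1149}$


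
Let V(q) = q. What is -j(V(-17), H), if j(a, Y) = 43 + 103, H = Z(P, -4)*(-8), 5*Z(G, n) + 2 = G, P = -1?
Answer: -146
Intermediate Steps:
Z(G, n) = -⅖ + G/5
H = 24/5 (H = (-⅖ + (⅕)*(-1))*(-8) = (-⅖ - ⅕)*(-8) = -⅗*(-8) = 24/5 ≈ 4.8000)
j(a, Y) = 146
-j(V(-17), H) = -1*146 = -146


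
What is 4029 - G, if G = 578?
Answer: 3451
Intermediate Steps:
4029 - G = 4029 - 1*578 = 4029 - 578 = 3451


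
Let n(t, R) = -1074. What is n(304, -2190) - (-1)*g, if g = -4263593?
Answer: -4264667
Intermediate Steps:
n(304, -2190) - (-1)*g = -1074 - (-1)*(-4263593) = -1074 - 1*4263593 = -1074 - 4263593 = -4264667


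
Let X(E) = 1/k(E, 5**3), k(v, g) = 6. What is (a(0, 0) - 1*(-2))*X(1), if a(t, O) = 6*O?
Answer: 1/3 ≈ 0.33333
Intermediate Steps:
X(E) = 1/6
(a(0, 0) - 1*(-2))*X(1) = (6*0 - 1*(-2))*(1/6) = (0 + 2)*(1/6) = 2*(1/6) = 1/3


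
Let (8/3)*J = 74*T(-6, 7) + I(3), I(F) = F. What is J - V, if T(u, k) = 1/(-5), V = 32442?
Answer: -1297857/40 ≈ -32446.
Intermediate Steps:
T(u, k) = -⅕
J = -177/40 (J = 3*(74*(-⅕) + 3)/8 = 3*(-74/5 + 3)/8 = (3/8)*(-59/5) = -177/40 ≈ -4.4250)
J - V = -177/40 - 1*32442 = -177/40 - 32442 = -1297857/40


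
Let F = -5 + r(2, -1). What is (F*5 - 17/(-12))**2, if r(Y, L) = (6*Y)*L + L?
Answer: 1129969/144 ≈ 7847.0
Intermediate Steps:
r(Y, L) = L + 6*L*Y (r(Y, L) = 6*L*Y + L = L + 6*L*Y)
F = -18 (F = -5 - (1 + 6*2) = -5 - (1 + 12) = -5 - 1*13 = -5 - 13 = -18)
(F*5 - 17/(-12))**2 = (-18*5 - 17/(-12))**2 = (-90 - 17*(-1/12))**2 = (-90 + 17/12)**2 = (-1063/12)**2 = 1129969/144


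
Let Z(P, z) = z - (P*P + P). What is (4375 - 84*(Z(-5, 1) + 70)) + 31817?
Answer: 31908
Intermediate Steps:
Z(P, z) = z - P - P² (Z(P, z) = z - (P² + P) = z - (P + P²) = z + (-P - P²) = z - P - P²)
(4375 - 84*(Z(-5, 1) + 70)) + 31817 = (4375 - 84*((1 - 1*(-5) - 1*(-5)²) + 70)) + 31817 = (4375 - 84*((1 + 5 - 1*25) + 70)) + 31817 = (4375 - 84*((1 + 5 - 25) + 70)) + 31817 = (4375 - 84*(-19 + 70)) + 31817 = (4375 - 84*51) + 31817 = (4375 - 4284) + 31817 = 91 + 31817 = 31908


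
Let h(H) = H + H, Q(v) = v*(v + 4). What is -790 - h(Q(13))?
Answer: -1232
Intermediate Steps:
Q(v) = v*(4 + v)
h(H) = 2*H
-790 - h(Q(13)) = -790 - 2*13*(4 + 13) = -790 - 2*13*17 = -790 - 2*221 = -790 - 1*442 = -790 - 442 = -1232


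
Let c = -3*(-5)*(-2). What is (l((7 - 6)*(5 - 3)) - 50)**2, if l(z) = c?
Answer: 6400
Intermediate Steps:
c = -30 (c = 15*(-2) = -30)
l(z) = -30
(l((7 - 6)*(5 - 3)) - 50)**2 = (-30 - 50)**2 = (-80)**2 = 6400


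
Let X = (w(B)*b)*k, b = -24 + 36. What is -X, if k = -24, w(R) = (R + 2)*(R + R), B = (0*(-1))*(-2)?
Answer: 0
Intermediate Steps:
B = 0 (B = 0*(-2) = 0)
w(R) = 2*R*(2 + R) (w(R) = (2 + R)*(2*R) = 2*R*(2 + R))
b = 12
X = 0 (X = ((2*0*(2 + 0))*12)*(-24) = ((2*0*2)*12)*(-24) = (0*12)*(-24) = 0*(-24) = 0)
-X = -1*0 = 0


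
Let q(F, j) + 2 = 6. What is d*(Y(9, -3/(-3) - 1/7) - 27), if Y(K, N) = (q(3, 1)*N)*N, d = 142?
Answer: -167418/49 ≈ -3416.7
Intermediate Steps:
q(F, j) = 4 (q(F, j) = -2 + 6 = 4)
Y(K, N) = 4*N² (Y(K, N) = (4*N)*N = 4*N²)
d*(Y(9, -3/(-3) - 1/7) - 27) = 142*(4*(-3/(-3) - 1/7)² - 27) = 142*(4*(-3*(-⅓) - 1*⅐)² - 27) = 142*(4*(1 - ⅐)² - 27) = 142*(4*(6/7)² - 27) = 142*(4*(36/49) - 27) = 142*(144/49 - 27) = 142*(-1179/49) = -167418/49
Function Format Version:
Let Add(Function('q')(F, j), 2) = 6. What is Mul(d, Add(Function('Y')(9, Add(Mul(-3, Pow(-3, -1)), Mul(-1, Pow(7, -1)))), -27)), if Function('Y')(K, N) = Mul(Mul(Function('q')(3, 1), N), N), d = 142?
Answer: Rational(-167418, 49) ≈ -3416.7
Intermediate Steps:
Function('q')(F, j) = 4 (Function('q')(F, j) = Add(-2, 6) = 4)
Function('Y')(K, N) = Mul(4, Pow(N, 2)) (Function('Y')(K, N) = Mul(Mul(4, N), N) = Mul(4, Pow(N, 2)))
Mul(d, Add(Function('Y')(9, Add(Mul(-3, Pow(-3, -1)), Mul(-1, Pow(7, -1)))), -27)) = Mul(142, Add(Mul(4, Pow(Add(Mul(-3, Pow(-3, -1)), Mul(-1, Pow(7, -1))), 2)), -27)) = Mul(142, Add(Mul(4, Pow(Add(Mul(-3, Rational(-1, 3)), Mul(-1, Rational(1, 7))), 2)), -27)) = Mul(142, Add(Mul(4, Pow(Add(1, Rational(-1, 7)), 2)), -27)) = Mul(142, Add(Mul(4, Pow(Rational(6, 7), 2)), -27)) = Mul(142, Add(Mul(4, Rational(36, 49)), -27)) = Mul(142, Add(Rational(144, 49), -27)) = Mul(142, Rational(-1179, 49)) = Rational(-167418, 49)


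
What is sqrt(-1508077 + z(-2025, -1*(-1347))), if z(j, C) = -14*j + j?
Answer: 2*I*sqrt(370438) ≈ 1217.3*I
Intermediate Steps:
z(j, C) = -13*j
sqrt(-1508077 + z(-2025, -1*(-1347))) = sqrt(-1508077 - 13*(-2025)) = sqrt(-1508077 + 26325) = sqrt(-1481752) = 2*I*sqrt(370438)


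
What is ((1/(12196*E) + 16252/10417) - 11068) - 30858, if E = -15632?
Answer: -83261052223688497/1985978882624 ≈ -41924.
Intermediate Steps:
((1/(12196*E) + 16252/10417) - 11068) - 30858 = ((1/(12196*(-15632)) + 16252/10417) - 11068) - 30858 = (((1/12196)*(-1/15632) + 16252*(1/10417)) - 11068) - 30858 = ((-1/190647872 + 16252/10417) - 11068) - 30858 = (3098409205327/1985978882624 - 11068) - 30858 = -21977715863677105/1985978882624 - 30858 = -83261052223688497/1985978882624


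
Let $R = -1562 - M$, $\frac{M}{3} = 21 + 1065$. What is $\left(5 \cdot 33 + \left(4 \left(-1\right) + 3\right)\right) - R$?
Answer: $4984$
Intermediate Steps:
$M = 3258$ ($M = 3 \left(21 + 1065\right) = 3 \cdot 1086 = 3258$)
$R = -4820$ ($R = -1562 - 3258 = -4820$)
$\left(5 \cdot 33 + \left(4 \left(-1\right) + 3\right)\right) - R = \left(5 \cdot 33 + \left(4 \left(-1\right) + 3\right)\right) - -4820 = \left(165 + \left(-4 + 3\right)\right) + 4820 = \left(165 - 1\right) + 4820 = 164 + 4820 = 4984$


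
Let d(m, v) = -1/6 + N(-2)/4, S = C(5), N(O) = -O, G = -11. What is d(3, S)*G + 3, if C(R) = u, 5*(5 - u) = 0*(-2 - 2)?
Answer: -2/3 ≈ -0.66667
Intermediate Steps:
u = 5 (u = 5 - 0*(-2 - 2) = 5 - 0*(-4) = 5 - 1/5*0 = 5 + 0 = 5)
C(R) = 5
S = 5
d(m, v) = 1/3 (d(m, v) = -1/6 - 1*(-2)/4 = -1*1/6 + 2*(1/4) = -1/6 + 1/2 = 1/3)
d(3, S)*G + 3 = (1/3)*(-11) + 3 = -11/3 + 3 = -2/3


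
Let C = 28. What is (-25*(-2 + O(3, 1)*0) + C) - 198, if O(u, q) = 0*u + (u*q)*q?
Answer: -120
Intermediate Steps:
O(u, q) = u*q² (O(u, q) = 0 + (q*u)*q = 0 + u*q² = u*q²)
(-25*(-2 + O(3, 1)*0) + C) - 198 = (-25*(-2 + (3*1²)*0) + 28) - 198 = (-25*(-2 + (3*1)*0) + 28) - 198 = (-25*(-2 + 3*0) + 28) - 198 = (-25*(-2 + 0) + 28) - 198 = (-25*(-2) + 28) - 198 = (50 + 28) - 198 = 78 - 198 = -120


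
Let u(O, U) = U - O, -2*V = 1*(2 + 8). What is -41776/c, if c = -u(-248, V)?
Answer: 41776/243 ≈ 171.92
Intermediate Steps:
V = -5 (V = -(2 + 8)/2 = -10/2 = -1/2*10 = -5)
c = -243 (c = -(-5 - 1*(-248)) = -(-5 + 248) = -1*243 = -243)
-41776/c = -41776/(-243) = -41776*(-1/243) = 41776/243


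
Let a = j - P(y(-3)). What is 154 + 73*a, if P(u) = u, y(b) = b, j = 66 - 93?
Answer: -1598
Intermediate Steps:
j = -27
a = -24 (a = -27 - 1*(-3) = -27 + 3 = -24)
154 + 73*a = 154 + 73*(-24) = 154 - 1752 = -1598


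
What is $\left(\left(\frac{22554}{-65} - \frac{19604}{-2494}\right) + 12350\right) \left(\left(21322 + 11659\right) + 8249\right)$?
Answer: $\frac{276821501908}{559} \approx 4.9521 \cdot 10^{8}$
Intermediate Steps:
$\left(\left(\frac{22554}{-65} - \frac{19604}{-2494}\right) + 12350\right) \left(\left(21322 + 11659\right) + 8249\right) = \left(\left(22554 \left(- \frac{1}{65}\right) - - \frac{338}{43}\right) + 12350\right) \left(32981 + 8249\right) = \left(\left(- \frac{22554}{65} + \frac{338}{43}\right) + 12350\right) 41230 = \left(- \frac{947852}{2795} + 12350\right) 41230 = \frac{33570398}{2795} \cdot 41230 = \frac{276821501908}{559}$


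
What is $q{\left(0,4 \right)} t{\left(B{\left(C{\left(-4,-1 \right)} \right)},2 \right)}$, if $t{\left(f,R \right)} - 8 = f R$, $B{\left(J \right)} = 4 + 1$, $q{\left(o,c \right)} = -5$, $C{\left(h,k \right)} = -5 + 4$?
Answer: $-90$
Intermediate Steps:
$C{\left(h,k \right)} = -1$
$B{\left(J \right)} = 5$
$t{\left(f,R \right)} = 8 + R f$ ($t{\left(f,R \right)} = 8 + f R = 8 + R f$)
$q{\left(0,4 \right)} t{\left(B{\left(C{\left(-4,-1 \right)} \right)},2 \right)} = - 5 \left(8 + 2 \cdot 5\right) = - 5 \left(8 + 10\right) = \left(-5\right) 18 = -90$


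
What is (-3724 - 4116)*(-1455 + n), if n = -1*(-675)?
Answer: 6115200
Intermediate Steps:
n = 675
(-3724 - 4116)*(-1455 + n) = (-3724 - 4116)*(-1455 + 675) = -7840*(-780) = 6115200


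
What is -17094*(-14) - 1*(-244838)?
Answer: 484154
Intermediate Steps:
-17094*(-14) - 1*(-244838) = 239316 + 244838 = 484154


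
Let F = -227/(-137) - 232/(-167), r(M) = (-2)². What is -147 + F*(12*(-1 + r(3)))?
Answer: -854265/22879 ≈ -37.338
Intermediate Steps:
r(M) = 4
F = 69693/22879 (F = -227*(-1/137) - 232*(-1/167) = 227/137 + 232/167 = 69693/22879 ≈ 3.0462)
-147 + F*(12*(-1 + r(3))) = -147 + 69693*(12*(-1 + 4))/22879 = -147 + 69693*(12*3)/22879 = -147 + (69693/22879)*36 = -147 + 2508948/22879 = -854265/22879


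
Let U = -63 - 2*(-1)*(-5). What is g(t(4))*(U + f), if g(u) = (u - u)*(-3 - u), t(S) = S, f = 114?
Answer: 0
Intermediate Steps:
g(u) = 0 (g(u) = 0*(-3 - u) = 0)
U = -73 (U = -63 - (-2)*(-5) = -63 - 1*10 = -63 - 10 = -73)
g(t(4))*(U + f) = 0*(-73 + 114) = 0*41 = 0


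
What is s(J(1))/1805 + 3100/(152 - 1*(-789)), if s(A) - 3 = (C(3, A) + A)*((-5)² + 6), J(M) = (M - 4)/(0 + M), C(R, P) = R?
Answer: 5598323/1698505 ≈ 3.2960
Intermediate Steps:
J(M) = (-4 + M)/M
s(A) = 96 + 31*A (s(A) = 3 + (3 + A)*((-5)² + 6) = 3 + (3 + A)*(25 + 6) = 3 + (3 + A)*31 = 3 + (93 + 31*A) = 96 + 31*A)
s(J(1))/1805 + 3100/(152 - 1*(-789)) = (96 + 31*((-4 + 1)/1))/1805 + 3100/(152 - 1*(-789)) = (96 + 31*(1*(-3)))*(1/1805) + 3100/(152 + 789) = (96 + 31*(-3))*(1/1805) + 3100/941 = (96 - 93)*(1/1805) + 3100*(1/941) = 3*(1/1805) + 3100/941 = 3/1805 + 3100/941 = 5598323/1698505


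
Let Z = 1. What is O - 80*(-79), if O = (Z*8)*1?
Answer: 6328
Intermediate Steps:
O = 8 (O = (1*8)*1 = 8*1 = 8)
O - 80*(-79) = 8 - 80*(-79) = 8 + 6320 = 6328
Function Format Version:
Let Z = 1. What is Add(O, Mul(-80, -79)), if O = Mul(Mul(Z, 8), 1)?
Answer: 6328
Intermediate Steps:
O = 8 (O = Mul(Mul(1, 8), 1) = Mul(8, 1) = 8)
Add(O, Mul(-80, -79)) = Add(8, Mul(-80, -79)) = Add(8, 6320) = 6328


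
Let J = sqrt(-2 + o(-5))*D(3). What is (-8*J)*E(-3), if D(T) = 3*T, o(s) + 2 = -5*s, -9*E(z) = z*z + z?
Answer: 48*sqrt(21) ≈ 219.96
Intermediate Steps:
E(z) = -z/9 - z**2/9 (E(z) = -(z*z + z)/9 = -(z**2 + z)/9 = -(z + z**2)/9 = -z/9 - z**2/9)
o(s) = -2 - 5*s
J = 9*sqrt(21) (J = sqrt(-2 + (-2 - 5*(-5)))*(3*3) = sqrt(-2 + (-2 + 25))*9 = sqrt(-2 + 23)*9 = sqrt(21)*9 = 9*sqrt(21) ≈ 41.243)
(-8*J)*E(-3) = (-72*sqrt(21))*(-1/9*(-3)*(1 - 3)) = (-72*sqrt(21))*(-1/9*(-3)*(-2)) = -72*sqrt(21)*(-2/3) = 48*sqrt(21)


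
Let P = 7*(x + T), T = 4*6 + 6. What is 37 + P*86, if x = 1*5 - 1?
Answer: 20505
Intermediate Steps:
T = 30 (T = 24 + 6 = 30)
x = 4 (x = 5 - 1 = 4)
P = 238 (P = 7*(4 + 30) = 7*34 = 238)
37 + P*86 = 37 + 238*86 = 37 + 20468 = 20505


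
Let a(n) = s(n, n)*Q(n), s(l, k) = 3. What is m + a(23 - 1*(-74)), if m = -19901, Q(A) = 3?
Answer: -19892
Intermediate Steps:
a(n) = 9 (a(n) = 3*3 = 9)
m + a(23 - 1*(-74)) = -19901 + 9 = -19892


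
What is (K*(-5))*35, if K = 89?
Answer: -15575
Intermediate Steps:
(K*(-5))*35 = (89*(-5))*35 = -445*35 = -15575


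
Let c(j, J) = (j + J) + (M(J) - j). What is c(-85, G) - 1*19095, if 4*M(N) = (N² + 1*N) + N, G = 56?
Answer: -18227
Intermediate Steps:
M(N) = N/2 + N²/4 (M(N) = ((N² + 1*N) + N)/4 = ((N² + N) + N)/4 = ((N + N²) + N)/4 = (N² + 2*N)/4 = N/2 + N²/4)
c(j, J) = J + J*(2 + J)/4 (c(j, J) = (j + J) + (J*(2 + J)/4 - j) = (J + j) + (-j + J*(2 + J)/4) = J + J*(2 + J)/4)
c(-85, G) - 1*19095 = (¼)*56*(6 + 56) - 1*19095 = (¼)*56*62 - 19095 = 868 - 19095 = -18227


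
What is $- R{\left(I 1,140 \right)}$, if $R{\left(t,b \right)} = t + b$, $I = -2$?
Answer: $-138$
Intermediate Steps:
$R{\left(t,b \right)} = b + t$
$- R{\left(I 1,140 \right)} = - (140 - 2) = \left(-1\right) 138 = -138$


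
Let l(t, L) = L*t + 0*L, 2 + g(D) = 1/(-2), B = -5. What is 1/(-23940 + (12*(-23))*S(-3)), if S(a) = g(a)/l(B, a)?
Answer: -1/23894 ≈ -4.1851e-5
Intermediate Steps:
g(D) = -5/2 (g(D) = -2 + 1/(-2) = -2 - 1/2 = -5/2)
l(t, L) = L*t (l(t, L) = L*t + 0 = L*t)
S(a) = 1/(2*a) (S(a) = -5*(-1/(5*a))/2 = -(-1)/(2*a) = 1/(2*a))
1/(-23940 + (12*(-23))*S(-3)) = 1/(-23940 + (12*(-23))*((1/2)/(-3))) = 1/(-23940 - 138*(-1)/3) = 1/(-23940 - 276*(-1/6)) = 1/(-23940 + 46) = 1/(-23894) = -1/23894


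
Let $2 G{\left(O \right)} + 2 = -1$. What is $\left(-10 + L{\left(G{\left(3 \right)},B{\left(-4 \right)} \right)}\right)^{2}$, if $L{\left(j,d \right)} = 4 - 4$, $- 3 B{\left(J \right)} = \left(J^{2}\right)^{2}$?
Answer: $100$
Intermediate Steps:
$G{\left(O \right)} = - \frac{3}{2}$ ($G{\left(O \right)} = -1 + \frac{1}{2} \left(-1\right) = -1 - \frac{1}{2} = - \frac{3}{2}$)
$B{\left(J \right)} = - \frac{J^{4}}{3}$ ($B{\left(J \right)} = - \frac{\left(J^{2}\right)^{2}}{3} = - \frac{J^{4}}{3}$)
$L{\left(j,d \right)} = 0$
$\left(-10 + L{\left(G{\left(3 \right)},B{\left(-4 \right)} \right)}\right)^{2} = \left(-10 + 0\right)^{2} = \left(-10\right)^{2} = 100$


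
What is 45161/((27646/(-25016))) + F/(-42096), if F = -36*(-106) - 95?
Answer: -23778978415031/581893008 ≈ -40865.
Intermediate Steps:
F = 3721 (F = 3816 - 95 = 3721)
45161/((27646/(-25016))) + F/(-42096) = 45161/((27646/(-25016))) + 3721/(-42096) = 45161/((27646*(-1/25016))) + 3721*(-1/42096) = 45161/(-13823/12508) - 3721/42096 = 45161*(-12508/13823) - 3721/42096 = -564873788/13823 - 3721/42096 = -23778978415031/581893008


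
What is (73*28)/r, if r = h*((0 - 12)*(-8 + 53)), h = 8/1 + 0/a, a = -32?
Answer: -511/1080 ≈ -0.47315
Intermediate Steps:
h = 8 (h = 8/1 + 0/(-32) = 8*1 + 0*(-1/32) = 8 + 0 = 8)
r = -4320 (r = 8*((0 - 12)*(-8 + 53)) = 8*(-12*45) = 8*(-540) = -4320)
(73*28)/r = (73*28)/(-4320) = 2044*(-1/4320) = -511/1080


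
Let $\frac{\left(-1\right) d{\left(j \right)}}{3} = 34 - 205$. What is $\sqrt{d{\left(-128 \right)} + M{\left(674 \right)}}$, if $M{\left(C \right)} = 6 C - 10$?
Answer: $\sqrt{4547} \approx 67.431$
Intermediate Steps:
$d{\left(j \right)} = 513$ ($d{\left(j \right)} = - 3 \left(34 - 205\right) = \left(-3\right) \left(-171\right) = 513$)
$M{\left(C \right)} = -10 + 6 C$
$\sqrt{d{\left(-128 \right)} + M{\left(674 \right)}} = \sqrt{513 + \left(-10 + 6 \cdot 674\right)} = \sqrt{513 + \left(-10 + 4044\right)} = \sqrt{513 + 4034} = \sqrt{4547}$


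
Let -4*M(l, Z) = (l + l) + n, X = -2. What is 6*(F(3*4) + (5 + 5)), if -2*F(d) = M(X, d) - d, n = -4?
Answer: 90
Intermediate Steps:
M(l, Z) = 1 - l/2 (M(l, Z) = -((l + l) - 4)/4 = -(2*l - 4)/4 = -(-4 + 2*l)/4 = 1 - l/2)
F(d) = -1 + d/2 (F(d) = -((1 - ½*(-2)) - d)/2 = -((1 + 1) - d)/2 = -(2 - d)/2 = -1 + d/2)
6*(F(3*4) + (5 + 5)) = 6*((-1 + (3*4)/2) + (5 + 5)) = 6*((-1 + (½)*12) + 10) = 6*((-1 + 6) + 10) = 6*(5 + 10) = 6*15 = 90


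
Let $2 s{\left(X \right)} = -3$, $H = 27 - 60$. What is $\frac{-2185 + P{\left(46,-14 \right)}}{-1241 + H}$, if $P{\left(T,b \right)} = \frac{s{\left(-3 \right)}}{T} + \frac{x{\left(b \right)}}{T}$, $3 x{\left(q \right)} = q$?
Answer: $\frac{603097}{351624} \approx 1.7152$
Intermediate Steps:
$H = -33$ ($H = 27 - 60 = -33$)
$x{\left(q \right)} = \frac{q}{3}$
$s{\left(X \right)} = - \frac{3}{2}$ ($s{\left(X \right)} = \frac{1}{2} \left(-3\right) = - \frac{3}{2}$)
$P{\left(T,b \right)} = - \frac{3}{2 T} + \frac{b}{3 T}$ ($P{\left(T,b \right)} = - \frac{3}{2 T} + \frac{\frac{1}{3} b}{T} = - \frac{3}{2 T} + \frac{b}{3 T}$)
$\frac{-2185 + P{\left(46,-14 \right)}}{-1241 + H} = \frac{-2185 + \frac{-9 + 2 \left(-14\right)}{6 \cdot 46}}{-1241 - 33} = \frac{-2185 + \frac{1}{6} \cdot \frac{1}{46} \left(-9 - 28\right)}{-1274} = \left(-2185 + \frac{1}{6} \cdot \frac{1}{46} \left(-37\right)\right) \left(- \frac{1}{1274}\right) = \left(-2185 - \frac{37}{276}\right) \left(- \frac{1}{1274}\right) = \left(- \frac{603097}{276}\right) \left(- \frac{1}{1274}\right) = \frac{603097}{351624}$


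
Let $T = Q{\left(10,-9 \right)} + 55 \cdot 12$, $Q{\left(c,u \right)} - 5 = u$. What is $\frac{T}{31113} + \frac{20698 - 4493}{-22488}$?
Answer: $- \frac{163144679}{233223048} \approx -0.69952$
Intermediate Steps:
$Q{\left(c,u \right)} = 5 + u$
$T = 656$ ($T = \left(5 - 9\right) + 55 \cdot 12 = -4 + 660 = 656$)
$\frac{T}{31113} + \frac{20698 - 4493}{-22488} = \frac{656}{31113} + \frac{20698 - 4493}{-22488} = 656 \cdot \frac{1}{31113} + 16205 \left(- \frac{1}{22488}\right) = \frac{656}{31113} - \frac{16205}{22488} = - \frac{163144679}{233223048}$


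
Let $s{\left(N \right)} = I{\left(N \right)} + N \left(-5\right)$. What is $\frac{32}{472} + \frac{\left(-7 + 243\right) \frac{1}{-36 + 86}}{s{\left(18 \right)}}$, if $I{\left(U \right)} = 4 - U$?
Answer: $\frac{1719}{76700} \approx 0.022412$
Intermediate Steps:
$s{\left(N \right)} = 4 - 6 N$ ($s{\left(N \right)} = \left(4 - N\right) + N \left(-5\right) = \left(4 - N\right) - 5 N = 4 - 6 N$)
$\frac{32}{472} + \frac{\left(-7 + 243\right) \frac{1}{-36 + 86}}{s{\left(18 \right)}} = \frac{32}{472} + \frac{\left(-7 + 243\right) \frac{1}{-36 + 86}}{4 - 108} = 32 \cdot \frac{1}{472} + \frac{236 \cdot \frac{1}{50}}{4 - 108} = \frac{4}{59} + \frac{236 \cdot \frac{1}{50}}{-104} = \frac{4}{59} + \frac{118}{25} \left(- \frac{1}{104}\right) = \frac{4}{59} - \frac{59}{1300} = \frac{1719}{76700}$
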